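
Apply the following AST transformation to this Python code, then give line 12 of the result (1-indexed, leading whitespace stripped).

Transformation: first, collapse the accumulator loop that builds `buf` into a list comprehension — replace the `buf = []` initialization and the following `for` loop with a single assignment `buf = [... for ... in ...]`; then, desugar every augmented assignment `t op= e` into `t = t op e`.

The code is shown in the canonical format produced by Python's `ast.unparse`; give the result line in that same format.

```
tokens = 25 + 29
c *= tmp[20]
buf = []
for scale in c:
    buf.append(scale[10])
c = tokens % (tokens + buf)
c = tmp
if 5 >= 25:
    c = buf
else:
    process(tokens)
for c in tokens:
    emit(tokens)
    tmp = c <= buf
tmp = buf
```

Transformed code:
tokens = 25 + 29
c = c * tmp[20]
buf = [scale[10] for scale in c]
c = tokens % (tokens + buf)
c = tmp
if 5 >= 25:
    c = buf
else:
    process(tokens)
for c in tokens:
    emit(tokens)
    tmp = c <= buf
tmp = buf

tmp = c <= buf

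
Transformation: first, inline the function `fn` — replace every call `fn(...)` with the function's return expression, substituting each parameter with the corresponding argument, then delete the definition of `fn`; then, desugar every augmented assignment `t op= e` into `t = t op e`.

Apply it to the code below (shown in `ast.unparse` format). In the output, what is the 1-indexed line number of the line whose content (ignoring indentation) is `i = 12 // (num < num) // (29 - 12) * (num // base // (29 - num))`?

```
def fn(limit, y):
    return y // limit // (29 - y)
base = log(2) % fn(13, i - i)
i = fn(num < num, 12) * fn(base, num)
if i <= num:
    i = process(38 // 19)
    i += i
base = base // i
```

2

Transformed code:
base = log(2) % ((i - i) // 13 // (29 - (i - i)))
i = 12 // (num < num) // (29 - 12) * (num // base // (29 - num))
if i <= num:
    i = process(38 // 19)
    i = i + i
base = base // i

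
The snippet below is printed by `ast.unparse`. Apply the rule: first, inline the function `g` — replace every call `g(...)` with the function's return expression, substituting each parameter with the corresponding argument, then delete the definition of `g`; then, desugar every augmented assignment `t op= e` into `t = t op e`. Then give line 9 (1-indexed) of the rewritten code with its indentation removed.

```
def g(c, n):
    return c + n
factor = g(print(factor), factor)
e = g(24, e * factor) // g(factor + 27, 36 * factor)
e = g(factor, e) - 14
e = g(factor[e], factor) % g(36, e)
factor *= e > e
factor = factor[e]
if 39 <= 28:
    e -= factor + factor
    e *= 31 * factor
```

e = e * (31 * factor)

Transformed code:
factor = print(factor) + factor
e = (24 + e * factor) // (factor + 27 + 36 * factor)
e = factor + e - 14
e = (factor[e] + factor) % (36 + e)
factor = factor * (e > e)
factor = factor[e]
if 39 <= 28:
    e = e - (factor + factor)
    e = e * (31 * factor)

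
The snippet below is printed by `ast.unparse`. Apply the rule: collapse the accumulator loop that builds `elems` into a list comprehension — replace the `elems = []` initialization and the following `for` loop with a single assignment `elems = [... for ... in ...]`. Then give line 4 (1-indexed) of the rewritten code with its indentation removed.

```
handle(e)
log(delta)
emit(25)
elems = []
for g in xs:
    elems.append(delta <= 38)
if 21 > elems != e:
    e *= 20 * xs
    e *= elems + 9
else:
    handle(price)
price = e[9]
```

elems = [delta <= 38 for g in xs]

Transformed code:
handle(e)
log(delta)
emit(25)
elems = [delta <= 38 for g in xs]
if 21 > elems != e:
    e *= 20 * xs
    e *= elems + 9
else:
    handle(price)
price = e[9]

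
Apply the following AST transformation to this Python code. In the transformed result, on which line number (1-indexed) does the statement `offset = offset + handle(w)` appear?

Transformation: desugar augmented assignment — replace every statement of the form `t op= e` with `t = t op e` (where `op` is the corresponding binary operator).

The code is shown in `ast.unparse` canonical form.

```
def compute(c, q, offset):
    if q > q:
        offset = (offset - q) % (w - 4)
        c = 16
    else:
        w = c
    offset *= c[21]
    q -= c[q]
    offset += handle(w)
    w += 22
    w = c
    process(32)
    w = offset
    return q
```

Transformed code:
def compute(c, q, offset):
    if q > q:
        offset = (offset - q) % (w - 4)
        c = 16
    else:
        w = c
    offset = offset * c[21]
    q = q - c[q]
    offset = offset + handle(w)
    w = w + 22
    w = c
    process(32)
    w = offset
    return q

9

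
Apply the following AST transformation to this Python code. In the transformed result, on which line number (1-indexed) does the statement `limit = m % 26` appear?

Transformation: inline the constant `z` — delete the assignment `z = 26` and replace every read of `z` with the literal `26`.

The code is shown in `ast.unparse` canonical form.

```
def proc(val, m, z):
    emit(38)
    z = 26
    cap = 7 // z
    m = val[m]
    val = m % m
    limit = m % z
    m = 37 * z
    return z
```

6

Transformed code:
def proc(val, m, z):
    emit(38)
    cap = 7 // 26
    m = val[m]
    val = m % m
    limit = m % 26
    m = 37 * 26
    return 26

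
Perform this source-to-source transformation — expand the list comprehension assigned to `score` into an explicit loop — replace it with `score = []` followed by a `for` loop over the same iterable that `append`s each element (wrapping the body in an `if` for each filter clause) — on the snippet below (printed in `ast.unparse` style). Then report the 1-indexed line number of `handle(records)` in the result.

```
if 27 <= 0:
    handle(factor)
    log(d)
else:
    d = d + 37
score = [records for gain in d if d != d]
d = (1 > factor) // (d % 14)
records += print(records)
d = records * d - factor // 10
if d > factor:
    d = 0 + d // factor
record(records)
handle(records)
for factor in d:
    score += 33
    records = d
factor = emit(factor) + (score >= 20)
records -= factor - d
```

Transformed code:
if 27 <= 0:
    handle(factor)
    log(d)
else:
    d = d + 37
score = []
for gain in d:
    if d != d:
        score.append(records)
d = (1 > factor) // (d % 14)
records += print(records)
d = records * d - factor // 10
if d > factor:
    d = 0 + d // factor
record(records)
handle(records)
for factor in d:
    score += 33
    records = d
factor = emit(factor) + (score >= 20)
records -= factor - d

16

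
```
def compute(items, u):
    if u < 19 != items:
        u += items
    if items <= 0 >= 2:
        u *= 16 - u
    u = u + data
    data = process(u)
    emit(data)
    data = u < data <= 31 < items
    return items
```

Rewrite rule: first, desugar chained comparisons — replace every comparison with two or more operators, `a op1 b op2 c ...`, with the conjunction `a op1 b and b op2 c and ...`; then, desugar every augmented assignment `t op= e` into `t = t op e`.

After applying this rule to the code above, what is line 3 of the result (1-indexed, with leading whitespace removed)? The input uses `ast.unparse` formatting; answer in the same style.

u = u + items

Transformed code:
def compute(items, u):
    if u < 19 and 19 != items:
        u = u + items
    if items <= 0 and 0 >= 2:
        u = u * (16 - u)
    u = u + data
    data = process(u)
    emit(data)
    data = u < data and data <= 31 and (31 < items)
    return items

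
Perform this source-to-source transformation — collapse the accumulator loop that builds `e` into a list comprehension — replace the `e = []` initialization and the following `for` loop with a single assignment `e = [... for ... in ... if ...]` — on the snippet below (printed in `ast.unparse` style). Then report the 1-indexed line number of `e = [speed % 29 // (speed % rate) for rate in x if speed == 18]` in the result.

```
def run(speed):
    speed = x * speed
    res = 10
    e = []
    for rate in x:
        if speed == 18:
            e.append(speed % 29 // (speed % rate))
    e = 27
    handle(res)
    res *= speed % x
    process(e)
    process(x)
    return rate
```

4

Transformed code:
def run(speed):
    speed = x * speed
    res = 10
    e = [speed % 29 // (speed % rate) for rate in x if speed == 18]
    e = 27
    handle(res)
    res *= speed % x
    process(e)
    process(x)
    return rate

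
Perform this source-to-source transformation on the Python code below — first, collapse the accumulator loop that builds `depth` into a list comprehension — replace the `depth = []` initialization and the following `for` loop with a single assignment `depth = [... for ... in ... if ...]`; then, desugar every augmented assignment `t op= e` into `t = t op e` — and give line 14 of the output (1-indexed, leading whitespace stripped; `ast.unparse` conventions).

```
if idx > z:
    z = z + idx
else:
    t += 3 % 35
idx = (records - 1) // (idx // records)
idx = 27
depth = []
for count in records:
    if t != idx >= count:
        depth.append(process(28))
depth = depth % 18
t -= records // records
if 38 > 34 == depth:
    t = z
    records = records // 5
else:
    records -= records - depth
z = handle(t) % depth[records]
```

records = records - (records - depth)

Transformed code:
if idx > z:
    z = z + idx
else:
    t = t + 3 % 35
idx = (records - 1) // (idx // records)
idx = 27
depth = [process(28) for count in records if t != idx >= count]
depth = depth % 18
t = t - records // records
if 38 > 34 == depth:
    t = z
    records = records // 5
else:
    records = records - (records - depth)
z = handle(t) % depth[records]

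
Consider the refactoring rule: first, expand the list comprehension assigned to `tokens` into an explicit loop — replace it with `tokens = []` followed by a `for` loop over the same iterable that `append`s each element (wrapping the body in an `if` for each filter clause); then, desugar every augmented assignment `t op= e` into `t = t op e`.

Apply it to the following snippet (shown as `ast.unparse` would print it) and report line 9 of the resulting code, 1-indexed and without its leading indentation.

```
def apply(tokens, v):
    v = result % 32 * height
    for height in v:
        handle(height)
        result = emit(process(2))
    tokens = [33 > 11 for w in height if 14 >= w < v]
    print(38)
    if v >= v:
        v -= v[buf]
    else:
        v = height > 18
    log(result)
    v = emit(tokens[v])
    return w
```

tokens.append(33 > 11)

Transformed code:
def apply(tokens, v):
    v = result % 32 * height
    for height in v:
        handle(height)
        result = emit(process(2))
    tokens = []
    for w in height:
        if 14 >= w < v:
            tokens.append(33 > 11)
    print(38)
    if v >= v:
        v = v - v[buf]
    else:
        v = height > 18
    log(result)
    v = emit(tokens[v])
    return w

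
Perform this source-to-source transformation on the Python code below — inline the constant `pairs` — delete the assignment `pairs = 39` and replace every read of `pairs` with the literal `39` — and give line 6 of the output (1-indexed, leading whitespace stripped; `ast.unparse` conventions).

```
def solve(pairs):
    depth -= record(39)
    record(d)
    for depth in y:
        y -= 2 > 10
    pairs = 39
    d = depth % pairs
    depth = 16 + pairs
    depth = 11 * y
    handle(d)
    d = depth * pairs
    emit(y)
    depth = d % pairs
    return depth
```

Transformed code:
def solve(pairs):
    depth -= record(39)
    record(d)
    for depth in y:
        y -= 2 > 10
    d = depth % 39
    depth = 16 + 39
    depth = 11 * y
    handle(d)
    d = depth * 39
    emit(y)
    depth = d % 39
    return depth

d = depth % 39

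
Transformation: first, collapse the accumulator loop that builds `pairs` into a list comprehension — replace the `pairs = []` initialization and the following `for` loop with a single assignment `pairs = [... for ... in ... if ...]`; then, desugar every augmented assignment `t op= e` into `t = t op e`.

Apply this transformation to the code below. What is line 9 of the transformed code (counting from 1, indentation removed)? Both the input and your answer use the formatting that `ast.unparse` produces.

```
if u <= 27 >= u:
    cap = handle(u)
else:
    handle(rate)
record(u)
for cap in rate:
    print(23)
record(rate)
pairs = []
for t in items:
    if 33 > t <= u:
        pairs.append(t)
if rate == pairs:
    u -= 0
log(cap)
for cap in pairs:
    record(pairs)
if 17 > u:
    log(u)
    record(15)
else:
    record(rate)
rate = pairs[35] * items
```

pairs = [t for t in items if 33 > t <= u]

Transformed code:
if u <= 27 >= u:
    cap = handle(u)
else:
    handle(rate)
record(u)
for cap in rate:
    print(23)
record(rate)
pairs = [t for t in items if 33 > t <= u]
if rate == pairs:
    u = u - 0
log(cap)
for cap in pairs:
    record(pairs)
if 17 > u:
    log(u)
    record(15)
else:
    record(rate)
rate = pairs[35] * items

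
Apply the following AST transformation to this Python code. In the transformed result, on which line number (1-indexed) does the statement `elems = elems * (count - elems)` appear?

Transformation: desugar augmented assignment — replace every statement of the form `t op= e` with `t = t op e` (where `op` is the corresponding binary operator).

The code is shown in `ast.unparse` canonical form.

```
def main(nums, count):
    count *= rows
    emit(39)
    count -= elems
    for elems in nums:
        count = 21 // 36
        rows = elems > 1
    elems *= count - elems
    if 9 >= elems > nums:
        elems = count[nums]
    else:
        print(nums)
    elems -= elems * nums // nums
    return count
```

8

Transformed code:
def main(nums, count):
    count = count * rows
    emit(39)
    count = count - elems
    for elems in nums:
        count = 21 // 36
        rows = elems > 1
    elems = elems * (count - elems)
    if 9 >= elems > nums:
        elems = count[nums]
    else:
        print(nums)
    elems = elems - elems * nums // nums
    return count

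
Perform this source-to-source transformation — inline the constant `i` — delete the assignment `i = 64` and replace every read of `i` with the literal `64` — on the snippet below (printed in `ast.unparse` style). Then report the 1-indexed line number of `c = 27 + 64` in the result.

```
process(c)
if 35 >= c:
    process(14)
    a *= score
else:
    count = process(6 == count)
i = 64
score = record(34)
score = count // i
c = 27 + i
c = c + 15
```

Transformed code:
process(c)
if 35 >= c:
    process(14)
    a *= score
else:
    count = process(6 == count)
score = record(34)
score = count // 64
c = 27 + 64
c = c + 15

9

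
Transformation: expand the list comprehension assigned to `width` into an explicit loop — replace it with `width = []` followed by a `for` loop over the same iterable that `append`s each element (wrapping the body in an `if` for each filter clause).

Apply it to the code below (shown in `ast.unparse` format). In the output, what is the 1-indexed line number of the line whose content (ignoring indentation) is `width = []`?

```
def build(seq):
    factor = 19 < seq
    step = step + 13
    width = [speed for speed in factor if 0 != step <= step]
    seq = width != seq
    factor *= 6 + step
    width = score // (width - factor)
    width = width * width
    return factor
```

4

Transformed code:
def build(seq):
    factor = 19 < seq
    step = step + 13
    width = []
    for speed in factor:
        if 0 != step <= step:
            width.append(speed)
    seq = width != seq
    factor *= 6 + step
    width = score // (width - factor)
    width = width * width
    return factor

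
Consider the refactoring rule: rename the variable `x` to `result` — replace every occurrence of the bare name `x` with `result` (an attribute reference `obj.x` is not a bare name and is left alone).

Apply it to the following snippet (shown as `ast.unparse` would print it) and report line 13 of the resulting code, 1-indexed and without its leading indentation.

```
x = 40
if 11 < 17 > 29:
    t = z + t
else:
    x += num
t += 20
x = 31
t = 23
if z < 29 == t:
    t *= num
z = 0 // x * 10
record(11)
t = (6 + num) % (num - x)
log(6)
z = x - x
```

Transformed code:
result = 40
if 11 < 17 > 29:
    t = z + t
else:
    result += num
t += 20
result = 31
t = 23
if z < 29 == t:
    t *= num
z = 0 // result * 10
record(11)
t = (6 + num) % (num - result)
log(6)
z = result - result

t = (6 + num) % (num - result)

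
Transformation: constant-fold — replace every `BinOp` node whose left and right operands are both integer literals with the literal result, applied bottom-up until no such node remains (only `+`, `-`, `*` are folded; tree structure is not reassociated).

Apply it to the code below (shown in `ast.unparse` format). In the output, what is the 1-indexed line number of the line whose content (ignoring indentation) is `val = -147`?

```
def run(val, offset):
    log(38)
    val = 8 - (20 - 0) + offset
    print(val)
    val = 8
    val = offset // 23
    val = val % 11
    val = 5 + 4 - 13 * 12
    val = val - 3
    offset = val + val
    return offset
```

Transformed code:
def run(val, offset):
    log(38)
    val = -12 + offset
    print(val)
    val = 8
    val = offset // 23
    val = val % 11
    val = -147
    val = val - 3
    offset = val + val
    return offset

8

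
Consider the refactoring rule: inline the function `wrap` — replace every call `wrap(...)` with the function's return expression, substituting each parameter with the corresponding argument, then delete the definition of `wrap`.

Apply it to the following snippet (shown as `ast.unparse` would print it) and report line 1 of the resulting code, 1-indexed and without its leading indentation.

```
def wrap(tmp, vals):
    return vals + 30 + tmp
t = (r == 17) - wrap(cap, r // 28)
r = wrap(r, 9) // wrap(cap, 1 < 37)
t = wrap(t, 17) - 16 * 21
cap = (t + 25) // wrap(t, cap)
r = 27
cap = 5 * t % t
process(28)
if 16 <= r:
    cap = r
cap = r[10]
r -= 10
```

t = (r == 17) - (r // 28 + 30 + cap)

Transformed code:
t = (r == 17) - (r // 28 + 30 + cap)
r = (9 + 30 + r) // ((1 < 37) + 30 + cap)
t = 17 + 30 + t - 16 * 21
cap = (t + 25) // (cap + 30 + t)
r = 27
cap = 5 * t % t
process(28)
if 16 <= r:
    cap = r
cap = r[10]
r -= 10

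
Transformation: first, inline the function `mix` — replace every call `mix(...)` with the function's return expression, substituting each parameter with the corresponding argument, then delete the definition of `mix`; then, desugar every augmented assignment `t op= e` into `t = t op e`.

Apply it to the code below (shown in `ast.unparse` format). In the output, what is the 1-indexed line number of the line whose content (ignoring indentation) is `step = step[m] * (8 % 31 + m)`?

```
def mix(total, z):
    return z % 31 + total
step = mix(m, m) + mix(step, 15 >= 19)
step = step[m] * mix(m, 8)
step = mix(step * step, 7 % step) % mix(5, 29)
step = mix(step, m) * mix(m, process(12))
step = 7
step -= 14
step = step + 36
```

Transformed code:
step = m % 31 + m + ((15 >= 19) % 31 + step)
step = step[m] * (8 % 31 + m)
step = (7 % step % 31 + step * step) % (29 % 31 + 5)
step = (m % 31 + step) * (process(12) % 31 + m)
step = 7
step = step - 14
step = step + 36

2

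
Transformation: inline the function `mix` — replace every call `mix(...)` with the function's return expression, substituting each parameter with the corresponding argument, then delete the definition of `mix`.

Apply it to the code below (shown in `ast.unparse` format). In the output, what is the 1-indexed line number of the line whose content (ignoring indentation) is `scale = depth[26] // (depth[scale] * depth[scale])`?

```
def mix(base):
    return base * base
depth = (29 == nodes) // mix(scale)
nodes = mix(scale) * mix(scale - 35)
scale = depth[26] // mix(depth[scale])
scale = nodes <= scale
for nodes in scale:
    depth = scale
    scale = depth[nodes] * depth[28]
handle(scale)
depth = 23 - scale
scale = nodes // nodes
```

3

Transformed code:
depth = (29 == nodes) // (scale * scale)
nodes = scale * scale * ((scale - 35) * (scale - 35))
scale = depth[26] // (depth[scale] * depth[scale])
scale = nodes <= scale
for nodes in scale:
    depth = scale
    scale = depth[nodes] * depth[28]
handle(scale)
depth = 23 - scale
scale = nodes // nodes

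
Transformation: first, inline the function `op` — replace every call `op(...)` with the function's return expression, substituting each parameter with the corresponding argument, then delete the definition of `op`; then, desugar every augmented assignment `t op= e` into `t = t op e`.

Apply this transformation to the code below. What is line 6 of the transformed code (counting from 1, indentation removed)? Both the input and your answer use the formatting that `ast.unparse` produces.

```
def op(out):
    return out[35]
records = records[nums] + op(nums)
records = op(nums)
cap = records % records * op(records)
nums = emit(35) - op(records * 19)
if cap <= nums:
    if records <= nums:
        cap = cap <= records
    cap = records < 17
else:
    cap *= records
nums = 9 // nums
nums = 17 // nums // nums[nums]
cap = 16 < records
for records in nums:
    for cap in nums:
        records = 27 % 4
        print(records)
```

if records <= nums:

Transformed code:
records = records[nums] + nums[35]
records = nums[35]
cap = records % records * records[35]
nums = emit(35) - (records * 19)[35]
if cap <= nums:
    if records <= nums:
        cap = cap <= records
    cap = records < 17
else:
    cap = cap * records
nums = 9 // nums
nums = 17 // nums // nums[nums]
cap = 16 < records
for records in nums:
    for cap in nums:
        records = 27 % 4
        print(records)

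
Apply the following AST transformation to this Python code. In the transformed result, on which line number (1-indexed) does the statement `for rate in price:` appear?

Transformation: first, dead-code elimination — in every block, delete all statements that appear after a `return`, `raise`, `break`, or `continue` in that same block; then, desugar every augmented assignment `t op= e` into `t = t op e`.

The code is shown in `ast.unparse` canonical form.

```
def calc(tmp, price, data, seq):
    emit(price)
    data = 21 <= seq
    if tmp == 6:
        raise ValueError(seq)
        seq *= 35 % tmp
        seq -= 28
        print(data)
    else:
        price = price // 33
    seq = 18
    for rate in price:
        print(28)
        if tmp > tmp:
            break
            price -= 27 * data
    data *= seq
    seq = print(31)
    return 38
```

Transformed code:
def calc(tmp, price, data, seq):
    emit(price)
    data = 21 <= seq
    if tmp == 6:
        raise ValueError(seq)
    else:
        price = price // 33
    seq = 18
    for rate in price:
        print(28)
        if tmp > tmp:
            break
    data = data * seq
    seq = print(31)
    return 38

9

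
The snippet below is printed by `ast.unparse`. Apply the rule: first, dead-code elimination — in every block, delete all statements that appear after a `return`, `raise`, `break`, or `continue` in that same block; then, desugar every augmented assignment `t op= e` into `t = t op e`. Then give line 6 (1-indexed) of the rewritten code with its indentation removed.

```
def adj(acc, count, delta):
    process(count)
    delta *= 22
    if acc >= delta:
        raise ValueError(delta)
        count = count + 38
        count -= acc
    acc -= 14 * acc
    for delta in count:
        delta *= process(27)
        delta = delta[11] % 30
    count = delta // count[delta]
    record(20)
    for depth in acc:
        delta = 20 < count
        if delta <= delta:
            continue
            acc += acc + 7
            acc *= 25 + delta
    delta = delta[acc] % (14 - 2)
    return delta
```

Transformed code:
def adj(acc, count, delta):
    process(count)
    delta = delta * 22
    if acc >= delta:
        raise ValueError(delta)
    acc = acc - 14 * acc
    for delta in count:
        delta = delta * process(27)
        delta = delta[11] % 30
    count = delta // count[delta]
    record(20)
    for depth in acc:
        delta = 20 < count
        if delta <= delta:
            continue
    delta = delta[acc] % (14 - 2)
    return delta

acc = acc - 14 * acc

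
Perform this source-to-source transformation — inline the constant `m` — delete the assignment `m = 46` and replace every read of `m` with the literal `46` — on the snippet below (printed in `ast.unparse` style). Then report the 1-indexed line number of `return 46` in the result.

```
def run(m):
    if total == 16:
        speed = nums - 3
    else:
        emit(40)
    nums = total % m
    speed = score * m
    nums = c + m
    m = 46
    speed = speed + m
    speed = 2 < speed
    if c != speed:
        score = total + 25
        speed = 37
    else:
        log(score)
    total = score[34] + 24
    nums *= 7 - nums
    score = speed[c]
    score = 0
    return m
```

20

Transformed code:
def run(m):
    if total == 16:
        speed = nums - 3
    else:
        emit(40)
    nums = total % 46
    speed = score * 46
    nums = c + 46
    speed = speed + 46
    speed = 2 < speed
    if c != speed:
        score = total + 25
        speed = 37
    else:
        log(score)
    total = score[34] + 24
    nums *= 7 - nums
    score = speed[c]
    score = 0
    return 46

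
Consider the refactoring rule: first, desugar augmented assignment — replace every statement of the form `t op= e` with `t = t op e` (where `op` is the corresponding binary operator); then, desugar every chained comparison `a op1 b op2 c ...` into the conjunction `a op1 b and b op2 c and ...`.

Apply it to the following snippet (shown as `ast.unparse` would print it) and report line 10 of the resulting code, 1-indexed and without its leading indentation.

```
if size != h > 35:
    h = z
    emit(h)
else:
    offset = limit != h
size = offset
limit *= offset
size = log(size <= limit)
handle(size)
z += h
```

z = z + h

Transformed code:
if size != h and h > 35:
    h = z
    emit(h)
else:
    offset = limit != h
size = offset
limit = limit * offset
size = log(size <= limit)
handle(size)
z = z + h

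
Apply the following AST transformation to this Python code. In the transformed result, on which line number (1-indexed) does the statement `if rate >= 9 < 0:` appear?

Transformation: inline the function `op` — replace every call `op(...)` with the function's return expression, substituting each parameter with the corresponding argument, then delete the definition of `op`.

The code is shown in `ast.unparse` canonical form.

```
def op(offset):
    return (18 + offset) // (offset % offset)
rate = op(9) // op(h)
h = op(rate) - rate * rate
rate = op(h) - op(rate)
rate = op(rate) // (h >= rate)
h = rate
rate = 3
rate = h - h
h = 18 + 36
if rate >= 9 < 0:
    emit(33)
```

Transformed code:
rate = (18 + 9) // (9 % 9) // ((18 + h) // (h % h))
h = (18 + rate) // (rate % rate) - rate * rate
rate = (18 + h) // (h % h) - (18 + rate) // (rate % rate)
rate = (18 + rate) // (rate % rate) // (h >= rate)
h = rate
rate = 3
rate = h - h
h = 18 + 36
if rate >= 9 < 0:
    emit(33)

9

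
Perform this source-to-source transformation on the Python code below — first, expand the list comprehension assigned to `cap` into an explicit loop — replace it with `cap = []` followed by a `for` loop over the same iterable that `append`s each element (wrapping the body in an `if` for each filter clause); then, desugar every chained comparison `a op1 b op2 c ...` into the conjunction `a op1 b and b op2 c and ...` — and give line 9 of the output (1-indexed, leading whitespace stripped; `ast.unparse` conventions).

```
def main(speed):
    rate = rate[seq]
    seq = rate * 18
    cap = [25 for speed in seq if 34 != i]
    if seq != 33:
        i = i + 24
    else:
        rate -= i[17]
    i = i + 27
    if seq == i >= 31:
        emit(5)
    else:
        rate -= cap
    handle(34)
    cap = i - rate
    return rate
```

i = i + 24

Transformed code:
def main(speed):
    rate = rate[seq]
    seq = rate * 18
    cap = []
    for speed in seq:
        if 34 != i:
            cap.append(25)
    if seq != 33:
        i = i + 24
    else:
        rate -= i[17]
    i = i + 27
    if seq == i and i >= 31:
        emit(5)
    else:
        rate -= cap
    handle(34)
    cap = i - rate
    return rate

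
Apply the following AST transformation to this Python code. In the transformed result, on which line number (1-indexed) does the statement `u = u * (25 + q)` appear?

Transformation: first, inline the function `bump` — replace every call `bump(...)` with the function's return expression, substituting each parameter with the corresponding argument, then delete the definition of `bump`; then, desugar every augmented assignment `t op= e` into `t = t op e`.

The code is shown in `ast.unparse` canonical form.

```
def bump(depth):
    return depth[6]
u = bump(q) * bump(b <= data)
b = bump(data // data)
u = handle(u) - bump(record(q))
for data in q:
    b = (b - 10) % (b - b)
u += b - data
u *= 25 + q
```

Transformed code:
u = q[6] * (b <= data)[6]
b = (data // data)[6]
u = handle(u) - record(q)[6]
for data in q:
    b = (b - 10) % (b - b)
u = u + (b - data)
u = u * (25 + q)

7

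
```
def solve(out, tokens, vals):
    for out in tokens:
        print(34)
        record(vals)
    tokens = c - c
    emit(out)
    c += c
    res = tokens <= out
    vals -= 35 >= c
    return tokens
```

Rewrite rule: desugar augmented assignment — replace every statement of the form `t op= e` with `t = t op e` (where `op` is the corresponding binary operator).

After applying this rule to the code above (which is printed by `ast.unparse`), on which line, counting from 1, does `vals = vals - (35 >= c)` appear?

9

Transformed code:
def solve(out, tokens, vals):
    for out in tokens:
        print(34)
        record(vals)
    tokens = c - c
    emit(out)
    c = c + c
    res = tokens <= out
    vals = vals - (35 >= c)
    return tokens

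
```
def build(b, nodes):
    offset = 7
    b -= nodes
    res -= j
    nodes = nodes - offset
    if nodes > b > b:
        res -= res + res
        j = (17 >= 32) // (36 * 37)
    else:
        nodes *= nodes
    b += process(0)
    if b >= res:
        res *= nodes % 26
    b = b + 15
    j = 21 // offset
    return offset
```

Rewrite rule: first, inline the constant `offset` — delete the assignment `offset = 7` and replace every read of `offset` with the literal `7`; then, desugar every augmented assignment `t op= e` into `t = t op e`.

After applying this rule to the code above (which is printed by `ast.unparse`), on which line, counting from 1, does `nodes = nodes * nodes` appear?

9

Transformed code:
def build(b, nodes):
    b = b - nodes
    res = res - j
    nodes = nodes - 7
    if nodes > b > b:
        res = res - (res + res)
        j = (17 >= 32) // (36 * 37)
    else:
        nodes = nodes * nodes
    b = b + process(0)
    if b >= res:
        res = res * (nodes % 26)
    b = b + 15
    j = 21 // 7
    return 7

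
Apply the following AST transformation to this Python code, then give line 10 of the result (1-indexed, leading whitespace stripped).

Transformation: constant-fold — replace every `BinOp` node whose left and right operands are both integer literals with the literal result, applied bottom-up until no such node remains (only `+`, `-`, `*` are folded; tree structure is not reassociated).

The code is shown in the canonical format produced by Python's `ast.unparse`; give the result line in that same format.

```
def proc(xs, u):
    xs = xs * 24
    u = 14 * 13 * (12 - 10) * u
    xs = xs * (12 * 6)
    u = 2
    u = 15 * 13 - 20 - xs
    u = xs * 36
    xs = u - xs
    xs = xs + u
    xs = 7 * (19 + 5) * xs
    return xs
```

xs = 168 * xs

Transformed code:
def proc(xs, u):
    xs = xs * 24
    u = 364 * u
    xs = xs * 72
    u = 2
    u = 175 - xs
    u = xs * 36
    xs = u - xs
    xs = xs + u
    xs = 168 * xs
    return xs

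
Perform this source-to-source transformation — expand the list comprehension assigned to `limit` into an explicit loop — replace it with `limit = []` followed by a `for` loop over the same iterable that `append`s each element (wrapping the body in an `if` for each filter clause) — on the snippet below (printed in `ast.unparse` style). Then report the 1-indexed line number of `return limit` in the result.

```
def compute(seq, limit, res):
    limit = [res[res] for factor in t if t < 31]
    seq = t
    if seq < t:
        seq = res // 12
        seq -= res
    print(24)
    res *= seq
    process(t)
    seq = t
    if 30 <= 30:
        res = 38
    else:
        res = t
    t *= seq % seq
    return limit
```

Transformed code:
def compute(seq, limit, res):
    limit = []
    for factor in t:
        if t < 31:
            limit.append(res[res])
    seq = t
    if seq < t:
        seq = res // 12
        seq -= res
    print(24)
    res *= seq
    process(t)
    seq = t
    if 30 <= 30:
        res = 38
    else:
        res = t
    t *= seq % seq
    return limit

19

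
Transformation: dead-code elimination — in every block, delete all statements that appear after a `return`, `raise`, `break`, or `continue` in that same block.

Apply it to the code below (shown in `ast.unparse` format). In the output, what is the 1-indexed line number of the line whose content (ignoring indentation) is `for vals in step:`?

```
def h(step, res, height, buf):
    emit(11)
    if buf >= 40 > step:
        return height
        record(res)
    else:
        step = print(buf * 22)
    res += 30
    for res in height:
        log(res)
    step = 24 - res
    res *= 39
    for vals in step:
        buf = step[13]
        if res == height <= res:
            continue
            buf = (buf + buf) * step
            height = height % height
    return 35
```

Transformed code:
def h(step, res, height, buf):
    emit(11)
    if buf >= 40 > step:
        return height
    else:
        step = print(buf * 22)
    res += 30
    for res in height:
        log(res)
    step = 24 - res
    res *= 39
    for vals in step:
        buf = step[13]
        if res == height <= res:
            continue
    return 35

12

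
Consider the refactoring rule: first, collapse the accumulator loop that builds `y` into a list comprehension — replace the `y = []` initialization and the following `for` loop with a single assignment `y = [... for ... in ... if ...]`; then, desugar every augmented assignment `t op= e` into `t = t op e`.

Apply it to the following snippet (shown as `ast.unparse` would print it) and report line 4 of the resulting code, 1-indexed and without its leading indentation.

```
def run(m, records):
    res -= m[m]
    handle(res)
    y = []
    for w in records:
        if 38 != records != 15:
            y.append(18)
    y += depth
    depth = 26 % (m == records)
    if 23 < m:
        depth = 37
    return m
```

Transformed code:
def run(m, records):
    res = res - m[m]
    handle(res)
    y = [18 for w in records if 38 != records != 15]
    y = y + depth
    depth = 26 % (m == records)
    if 23 < m:
        depth = 37
    return m

y = [18 for w in records if 38 != records != 15]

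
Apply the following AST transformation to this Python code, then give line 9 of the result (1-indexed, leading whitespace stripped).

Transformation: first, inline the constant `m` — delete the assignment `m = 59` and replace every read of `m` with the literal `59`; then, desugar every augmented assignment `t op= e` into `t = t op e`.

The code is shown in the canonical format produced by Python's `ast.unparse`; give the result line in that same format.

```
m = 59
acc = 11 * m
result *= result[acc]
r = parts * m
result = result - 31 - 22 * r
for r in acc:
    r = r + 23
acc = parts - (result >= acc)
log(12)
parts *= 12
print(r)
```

parts = parts * 12

Transformed code:
acc = 11 * 59
result = result * result[acc]
r = parts * 59
result = result - 31 - 22 * r
for r in acc:
    r = r + 23
acc = parts - (result >= acc)
log(12)
parts = parts * 12
print(r)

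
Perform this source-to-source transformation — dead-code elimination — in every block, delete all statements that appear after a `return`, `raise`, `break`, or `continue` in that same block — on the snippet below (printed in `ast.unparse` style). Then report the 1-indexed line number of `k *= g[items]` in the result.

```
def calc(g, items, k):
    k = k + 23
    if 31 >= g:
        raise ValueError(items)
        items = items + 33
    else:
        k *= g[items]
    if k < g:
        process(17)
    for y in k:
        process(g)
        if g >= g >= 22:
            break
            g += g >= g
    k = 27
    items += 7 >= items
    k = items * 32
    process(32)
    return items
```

Transformed code:
def calc(g, items, k):
    k = k + 23
    if 31 >= g:
        raise ValueError(items)
    else:
        k *= g[items]
    if k < g:
        process(17)
    for y in k:
        process(g)
        if g >= g >= 22:
            break
    k = 27
    items += 7 >= items
    k = items * 32
    process(32)
    return items

6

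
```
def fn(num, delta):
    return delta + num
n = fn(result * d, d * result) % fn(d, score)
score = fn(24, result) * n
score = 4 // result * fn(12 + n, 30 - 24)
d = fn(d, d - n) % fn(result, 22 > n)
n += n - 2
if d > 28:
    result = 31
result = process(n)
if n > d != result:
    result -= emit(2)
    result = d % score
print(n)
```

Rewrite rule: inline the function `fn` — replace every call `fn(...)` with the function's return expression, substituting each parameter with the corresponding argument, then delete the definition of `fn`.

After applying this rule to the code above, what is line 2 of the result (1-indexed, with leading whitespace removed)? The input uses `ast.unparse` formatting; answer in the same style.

Transformed code:
n = (d * result + result * d) % (score + d)
score = (result + 24) * n
score = 4 // result * (30 - 24 + (12 + n))
d = (d - n + d) % ((22 > n) + result)
n += n - 2
if d > 28:
    result = 31
result = process(n)
if n > d != result:
    result -= emit(2)
    result = d % score
print(n)

score = (result + 24) * n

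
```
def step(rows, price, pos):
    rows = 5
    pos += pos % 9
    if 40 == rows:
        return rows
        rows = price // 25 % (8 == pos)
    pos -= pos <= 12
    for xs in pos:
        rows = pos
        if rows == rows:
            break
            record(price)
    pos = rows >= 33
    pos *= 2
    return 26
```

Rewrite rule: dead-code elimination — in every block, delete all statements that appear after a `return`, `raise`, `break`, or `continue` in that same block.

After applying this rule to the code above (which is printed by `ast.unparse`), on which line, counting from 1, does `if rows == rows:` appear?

9

Transformed code:
def step(rows, price, pos):
    rows = 5
    pos += pos % 9
    if 40 == rows:
        return rows
    pos -= pos <= 12
    for xs in pos:
        rows = pos
        if rows == rows:
            break
    pos = rows >= 33
    pos *= 2
    return 26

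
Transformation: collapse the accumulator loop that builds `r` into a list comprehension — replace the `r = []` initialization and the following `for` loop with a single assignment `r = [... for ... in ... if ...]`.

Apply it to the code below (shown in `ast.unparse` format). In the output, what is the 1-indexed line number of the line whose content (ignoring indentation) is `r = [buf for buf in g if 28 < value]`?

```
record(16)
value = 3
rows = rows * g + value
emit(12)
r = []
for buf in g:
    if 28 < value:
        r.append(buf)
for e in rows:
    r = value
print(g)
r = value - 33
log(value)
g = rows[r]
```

Transformed code:
record(16)
value = 3
rows = rows * g + value
emit(12)
r = [buf for buf in g if 28 < value]
for e in rows:
    r = value
print(g)
r = value - 33
log(value)
g = rows[r]

5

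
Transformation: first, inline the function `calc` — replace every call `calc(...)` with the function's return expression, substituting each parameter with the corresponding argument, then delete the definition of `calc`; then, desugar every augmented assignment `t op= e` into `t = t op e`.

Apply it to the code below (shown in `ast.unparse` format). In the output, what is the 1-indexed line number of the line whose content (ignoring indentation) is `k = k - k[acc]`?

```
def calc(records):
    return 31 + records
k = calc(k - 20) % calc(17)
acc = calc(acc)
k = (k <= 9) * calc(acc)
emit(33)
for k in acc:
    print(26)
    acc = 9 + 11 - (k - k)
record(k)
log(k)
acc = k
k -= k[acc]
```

Transformed code:
k = (31 + (k - 20)) % (31 + 17)
acc = 31 + acc
k = (k <= 9) * (31 + acc)
emit(33)
for k in acc:
    print(26)
    acc = 9 + 11 - (k - k)
record(k)
log(k)
acc = k
k = k - k[acc]

11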